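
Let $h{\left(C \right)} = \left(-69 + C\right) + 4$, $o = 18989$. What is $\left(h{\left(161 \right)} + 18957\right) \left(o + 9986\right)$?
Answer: $552060675$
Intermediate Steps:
$h{\left(C \right)} = -65 + C$
$\left(h{\left(161 \right)} + 18957\right) \left(o + 9986\right) = \left(\left(-65 + 161\right) + 18957\right) \left(18989 + 9986\right) = \left(96 + 18957\right) 28975 = 19053 \cdot 28975 = 552060675$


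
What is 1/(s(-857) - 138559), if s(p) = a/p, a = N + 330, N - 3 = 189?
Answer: -857/118745585 ≈ -7.2171e-6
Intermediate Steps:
N = 192 (N = 3 + 189 = 192)
a = 522 (a = 192 + 330 = 522)
s(p) = 522/p
1/(s(-857) - 138559) = 1/(522/(-857) - 138559) = 1/(522*(-1/857) - 138559) = 1/(-522/857 - 138559) = 1/(-118745585/857) = -857/118745585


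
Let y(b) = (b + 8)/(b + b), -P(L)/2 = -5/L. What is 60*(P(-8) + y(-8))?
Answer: -75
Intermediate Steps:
P(L) = 10/L (P(L) = -(-10)/L = 10/L)
y(b) = (8 + b)/(2*b) (y(b) = (8 + b)/((2*b)) = (8 + b)*(1/(2*b)) = (8 + b)/(2*b))
60*(P(-8) + y(-8)) = 60*(10/(-8) + (½)*(8 - 8)/(-8)) = 60*(10*(-⅛) + (½)*(-⅛)*0) = 60*(-5/4 + 0) = 60*(-5/4) = -75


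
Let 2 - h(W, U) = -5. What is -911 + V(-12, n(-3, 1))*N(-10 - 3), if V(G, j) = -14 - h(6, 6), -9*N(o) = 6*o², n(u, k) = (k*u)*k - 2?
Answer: 1455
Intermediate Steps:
h(W, U) = 7 (h(W, U) = 2 - 1*(-5) = 2 + 5 = 7)
n(u, k) = -2 + u*k² (n(u, k) = u*k² - 2 = -2 + u*k²)
N(o) = -2*o²/3
V(G, j) = -21 (V(G, j) = -14 - 1*7 = -14 - 7 = -21)
-911 + V(-12, n(-3, 1))*N(-10 - 3) = -911 - (-14)*(-10 - 3)² = -911 - (-14)*(-13)² = -911 - (-14)*169 = -911 - 21*(-338/3) = -911 + 2366 = 1455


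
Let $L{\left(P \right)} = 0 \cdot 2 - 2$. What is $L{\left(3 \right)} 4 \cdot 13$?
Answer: $-104$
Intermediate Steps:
$L{\left(P \right)} = -2$ ($L{\left(P \right)} = 0 - 2 = -2$)
$L{\left(3 \right)} 4 \cdot 13 = \left(-2\right) 4 \cdot 13 = \left(-8\right) 13 = -104$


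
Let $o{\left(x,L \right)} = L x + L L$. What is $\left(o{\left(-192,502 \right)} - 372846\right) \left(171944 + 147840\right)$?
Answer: $-69465399184$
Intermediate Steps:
$o{\left(x,L \right)} = L^{2} + L x$ ($o{\left(x,L \right)} = L x + L^{2} = L^{2} + L x$)
$\left(o{\left(-192,502 \right)} - 372846\right) \left(171944 + 147840\right) = \left(502 \left(502 - 192\right) - 372846\right) \left(171944 + 147840\right) = \left(502 \cdot 310 - 372846\right) 319784 = \left(155620 - 372846\right) 319784 = \left(-217226\right) 319784 = -69465399184$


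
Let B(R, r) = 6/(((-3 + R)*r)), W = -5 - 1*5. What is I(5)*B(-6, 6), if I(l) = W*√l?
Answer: 10*√5/9 ≈ 2.4845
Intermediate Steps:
W = -10 (W = -5 - 5 = -10)
B(R, r) = 6/(r*(-3 + R)) (B(R, r) = 6/((r*(-3 + R))) = 6*(1/(r*(-3 + R))) = 6/(r*(-3 + R)))
I(l) = -10*√l
I(5)*B(-6, 6) = (-10*√5)*(6/(6*(-3 - 6))) = (-10*√5)*(6*(⅙)/(-9)) = (-10*√5)*(6*(⅙)*(-⅑)) = -10*√5*(-⅑) = 10*√5/9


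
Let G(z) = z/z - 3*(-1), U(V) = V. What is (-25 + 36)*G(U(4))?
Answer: 44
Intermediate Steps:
G(z) = 4 (G(z) = 1 + 3 = 4)
(-25 + 36)*G(U(4)) = (-25 + 36)*4 = 11*4 = 44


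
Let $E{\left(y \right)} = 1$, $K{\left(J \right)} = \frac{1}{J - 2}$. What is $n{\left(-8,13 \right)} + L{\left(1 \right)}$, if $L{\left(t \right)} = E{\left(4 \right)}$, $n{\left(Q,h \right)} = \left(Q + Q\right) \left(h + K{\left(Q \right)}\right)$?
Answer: $- \frac{1027}{5} \approx -205.4$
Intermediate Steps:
$K{\left(J \right)} = \frac{1}{-2 + J}$
$n{\left(Q,h \right)} = 2 Q \left(h + \frac{1}{-2 + Q}\right)$ ($n{\left(Q,h \right)} = \left(Q + Q\right) \left(h + \frac{1}{-2 + Q}\right) = 2 Q \left(h + \frac{1}{-2 + Q}\right)$)
$L{\left(t \right)} = 1$
$n{\left(-8,13 \right)} + L{\left(1 \right)} = 2 \left(-8\right) \frac{1}{-2 - 8} \left(1 + 13 \left(-2 - 8\right)\right) + 1 = 2 \left(-8\right) \frac{1}{-10} \left(1 + 13 \left(-10\right)\right) + 1 = 2 \left(-8\right) \left(- \frac{1}{10}\right) \left(1 - 130\right) + 1 = 2 \left(-8\right) \left(- \frac{1}{10}\right) \left(-129\right) + 1 = - \frac{1032}{5} + 1 = - \frac{1027}{5}$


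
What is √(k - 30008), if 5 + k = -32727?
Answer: 2*I*√15685 ≈ 250.48*I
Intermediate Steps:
k = -32732 (k = -5 - 32727 = -32732)
√(k - 30008) = √(-32732 - 30008) = √(-62740) = 2*I*√15685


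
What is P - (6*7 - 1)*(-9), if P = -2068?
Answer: -1699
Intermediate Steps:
P - (6*7 - 1)*(-9) = -2068 - (6*7 - 1)*(-9) = -2068 - (42 - 1)*(-9) = -2068 - 41*(-9) = -2068 - 1*(-369) = -2068 + 369 = -1699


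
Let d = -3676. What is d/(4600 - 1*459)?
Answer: -3676/4141 ≈ -0.88771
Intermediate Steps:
d/(4600 - 1*459) = -3676/(4600 - 1*459) = -3676/(4600 - 459) = -3676/4141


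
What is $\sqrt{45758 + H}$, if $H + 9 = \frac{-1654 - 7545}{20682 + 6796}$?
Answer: $\frac{\sqrt{34542094332394}}{27478} \approx 213.89$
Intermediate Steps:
$H = - \frac{256501}{27478}$ ($H = -9 + \frac{-1654 - 7545}{20682 + 6796} = -9 - \frac{9199}{27478} = - \frac{256501}{27478} \approx -9.3348$)
$\sqrt{45758 + H} = \sqrt{45758 - \frac{256501}{27478}} = \sqrt{\frac{1257081823}{27478}} = \frac{\sqrt{34542094332394}}{27478}$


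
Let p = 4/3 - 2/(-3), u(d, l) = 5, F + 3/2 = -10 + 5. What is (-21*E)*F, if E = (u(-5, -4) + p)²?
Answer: 13377/2 ≈ 6688.5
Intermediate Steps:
F = -13/2 (F = -3/2 + (-10 + 5) = -3/2 - 5 = -13/2 ≈ -6.5000)
p = 2 (p = 4*(⅓) - 2*(-⅓) = 4/3 + ⅔ = 2)
E = 49 (E = (5 + 2)² = 7² = 49)
(-21*E)*F = -21*49*(-13/2) = -1029*(-13/2) = 13377/2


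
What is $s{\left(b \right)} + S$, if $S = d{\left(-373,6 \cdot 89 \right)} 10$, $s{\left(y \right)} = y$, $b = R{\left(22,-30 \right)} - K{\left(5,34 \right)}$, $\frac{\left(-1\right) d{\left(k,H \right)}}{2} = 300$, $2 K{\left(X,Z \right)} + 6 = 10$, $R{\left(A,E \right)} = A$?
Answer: $-5980$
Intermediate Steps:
$K{\left(X,Z \right)} = 2$ ($K{\left(X,Z \right)} = -3 + \frac{1}{2} \cdot 10 = -3 + 5 = 2$)
$d{\left(k,H \right)} = -600$ ($d{\left(k,H \right)} = \left(-2\right) 300 = -600$)
$b = 20$ ($b = 22 - 2 = 20$)
$S = -6000$ ($S = \left(-600\right) 10 = -6000$)
$s{\left(b \right)} + S = 20 - 6000 = -5980$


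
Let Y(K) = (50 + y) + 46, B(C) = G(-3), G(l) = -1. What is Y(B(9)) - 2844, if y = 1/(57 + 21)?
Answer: -214343/78 ≈ -2748.0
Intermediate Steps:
B(C) = -1
y = 1/78 ≈ 0.012821
Y(K) = 7489/78 (Y(K) = (50 + 1/78) + 46 = 3901/78 + 46 = 7489/78)
Y(B(9)) - 2844 = 7489/78 - 2844 = -214343/78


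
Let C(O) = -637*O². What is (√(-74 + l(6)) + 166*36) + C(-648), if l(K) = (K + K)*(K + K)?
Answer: -267472872 + √70 ≈ -2.6747e+8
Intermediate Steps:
l(K) = 4*K² (l(K) = (2*K)*(2*K) = 4*K²)
(√(-74 + l(6)) + 166*36) + C(-648) = (√(-74 + 4*6²) + 166*36) - 637*(-648)² = (√(-74 + 4*36) + 5976) - 637*419904 = (√(-74 + 144) + 5976) - 267478848 = (√70 + 5976) - 267478848 = (5976 + √70) - 267478848 = -267472872 + √70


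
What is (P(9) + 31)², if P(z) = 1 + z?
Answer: 1681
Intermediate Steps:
(P(9) + 31)² = ((1 + 9) + 31)² = (10 + 31)² = 41² = 1681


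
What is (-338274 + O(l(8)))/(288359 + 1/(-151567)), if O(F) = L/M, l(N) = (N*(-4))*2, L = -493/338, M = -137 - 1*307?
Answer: -53806767507715/45867154502208 ≈ -1.1731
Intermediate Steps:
M = -444 (M = -137 - 307 = -444)
L = -493/338 (L = -493*1/338 = -493/338 ≈ -1.4586)
l(N) = -8*N (l(N) = -4*N*2 = -8*N)
O(F) = 493/150072 (O(F) = -493/338/(-444) = -493/338*(-1/444) = 493/150072)
(-338274 + O(l(8)))/(288359 + 1/(-151567)) = (-338274 + 493/150072)/(288359 + 1/(-151567)) = -50765455235/(150072*(288359 - 1/151567)) = -50765455235/(150072*43705708552/151567) = -50765455235/150072*151567/43705708552 = -53806767507715/45867154502208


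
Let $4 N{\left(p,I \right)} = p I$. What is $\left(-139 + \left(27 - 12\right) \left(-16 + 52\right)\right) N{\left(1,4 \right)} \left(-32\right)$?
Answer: $-12832$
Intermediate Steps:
$N{\left(p,I \right)} = \frac{I p}{4}$ ($N{\left(p,I \right)} = \frac{p I}{4} = \frac{I p}{4}$)
$\left(-139 + \left(27 - 12\right) \left(-16 + 52\right)\right) N{\left(1,4 \right)} \left(-32\right) = \left(-139 + \left(27 - 12\right) \left(-16 + 52\right)\right) \frac{1}{4} \cdot 4 \cdot 1 \left(-32\right) = \left(-139 + 15 \cdot 36\right) 1 \left(-32\right) = \left(-139 + 540\right) \left(-32\right) = 401 \left(-32\right) = -12832$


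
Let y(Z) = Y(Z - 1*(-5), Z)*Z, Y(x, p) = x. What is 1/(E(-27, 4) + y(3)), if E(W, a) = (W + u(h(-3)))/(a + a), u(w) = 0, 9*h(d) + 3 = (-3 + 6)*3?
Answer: 8/165 ≈ 0.048485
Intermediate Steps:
h(d) = ⅔ (h(d) = -⅓ + ((-3 + 6)*3)/9 = -⅓ + (3*3)/9 = -⅓ + (⅑)*9 = -⅓ + 1 = ⅔)
y(Z) = Z*(5 + Z) (y(Z) = (Z - 1*(-5))*Z = (Z + 5)*Z = (5 + Z)*Z = Z*(5 + Z))
E(W, a) = W/(2*a) (E(W, a) = (W + 0)/(a + a) = W/((2*a)) = W*(1/(2*a)) = W/(2*a))
1/(E(-27, 4) + y(3)) = 1/((½)*(-27)/4 + 3*(5 + 3)) = 1/((½)*(-27)*(¼) + 3*8) = 1/(-27/8 + 24) = 1/(165/8) = 8/165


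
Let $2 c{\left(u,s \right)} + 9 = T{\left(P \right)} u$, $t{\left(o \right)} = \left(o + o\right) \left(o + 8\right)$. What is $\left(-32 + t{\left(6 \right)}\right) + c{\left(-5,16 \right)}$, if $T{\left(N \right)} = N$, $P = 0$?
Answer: $\frac{263}{2} \approx 131.5$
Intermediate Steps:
$t{\left(o \right)} = 2 o \left(8 + o\right)$
$c{\left(u,s \right)} = - \frac{9}{2}$ ($c{\left(u,s \right)} = - \frac{9}{2} + \frac{0 u}{2} = - \frac{9}{2} + \frac{1}{2} \cdot 0 = - \frac{9}{2} + 0 = - \frac{9}{2}$)
$\left(-32 + t{\left(6 \right)}\right) + c{\left(-5,16 \right)} = \left(-32 + 2 \cdot 6 \left(8 + 6\right)\right) - \frac{9}{2} = \left(-32 + 2 \cdot 6 \cdot 14\right) - \frac{9}{2} = \left(-32 + 168\right) - \frac{9}{2} = 136 - \frac{9}{2} = \frac{263}{2}$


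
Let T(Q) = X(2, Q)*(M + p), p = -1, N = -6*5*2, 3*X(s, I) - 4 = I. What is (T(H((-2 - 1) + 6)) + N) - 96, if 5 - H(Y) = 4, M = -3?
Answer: -488/3 ≈ -162.67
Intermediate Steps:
H(Y) = 1 (H(Y) = 5 - 1*4 = 5 - 4 = 1)
X(s, I) = 4/3 + I/3
N = -60 (N = -30*2 = -60)
T(Q) = -16/3 - 4*Q/3 (T(Q) = (4/3 + Q/3)*(-3 - 1) = (4/3 + Q/3)*(-4) = -16/3 - 4*Q/3)
(T(H((-2 - 1) + 6)) + N) - 96 = ((-16/3 - 4/3*1) - 60) - 96 = ((-16/3 - 4/3) - 60) - 96 = (-20/3 - 60) - 96 = -200/3 - 96 = -488/3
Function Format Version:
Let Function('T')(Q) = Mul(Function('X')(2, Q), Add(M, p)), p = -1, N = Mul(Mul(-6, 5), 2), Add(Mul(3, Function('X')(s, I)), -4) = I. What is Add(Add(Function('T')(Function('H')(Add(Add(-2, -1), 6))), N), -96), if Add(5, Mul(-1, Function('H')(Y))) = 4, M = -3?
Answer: Rational(-488, 3) ≈ -162.67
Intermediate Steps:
Function('H')(Y) = 1 (Function('H')(Y) = Add(5, Mul(-1, 4)) = Add(5, -4) = 1)
Function('X')(s, I) = Add(Rational(4, 3), Mul(Rational(1, 3), I))
N = -60 (N = Mul(-30, 2) = -60)
Function('T')(Q) = Add(Rational(-16, 3), Mul(Rational(-4, 3), Q)) (Function('T')(Q) = Mul(Add(Rational(4, 3), Mul(Rational(1, 3), Q)), Add(-3, -1)) = Mul(Add(Rational(4, 3), Mul(Rational(1, 3), Q)), -4) = Add(Rational(-16, 3), Mul(Rational(-4, 3), Q)))
Add(Add(Function('T')(Function('H')(Add(Add(-2, -1), 6))), N), -96) = Add(Add(Add(Rational(-16, 3), Mul(Rational(-4, 3), 1)), -60), -96) = Add(Add(Add(Rational(-16, 3), Rational(-4, 3)), -60), -96) = Add(Add(Rational(-20, 3), -60), -96) = Add(Rational(-200, 3), -96) = Rational(-488, 3)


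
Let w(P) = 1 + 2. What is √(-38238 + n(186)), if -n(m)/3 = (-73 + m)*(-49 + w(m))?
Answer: 6*I*√629 ≈ 150.48*I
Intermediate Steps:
w(P) = 3
n(m) = -10074 + 138*m (n(m) = -3*(-73 + m)*(-49 + 3) = -3*(-73 + m)*(-46) = -3*(3358 - 46*m) = -10074 + 138*m)
√(-38238 + n(186)) = √(-38238 + (-10074 + 138*186)) = √(-38238 + (-10074 + 25668)) = √(-38238 + 15594) = √(-22644) = 6*I*√629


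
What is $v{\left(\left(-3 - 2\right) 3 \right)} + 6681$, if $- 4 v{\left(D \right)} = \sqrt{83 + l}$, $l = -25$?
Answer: $6681 - \frac{\sqrt{58}}{4} \approx 6679.1$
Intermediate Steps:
$v{\left(D \right)} = - \frac{\sqrt{58}}{4}$ ($v{\left(D \right)} = - \frac{\sqrt{83 - 25}}{4} = - \frac{\sqrt{58}}{4}$)
$v{\left(\left(-3 - 2\right) 3 \right)} + 6681 = - \frac{\sqrt{58}}{4} + 6681 = 6681 - \frac{\sqrt{58}}{4}$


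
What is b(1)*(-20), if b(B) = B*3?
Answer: -60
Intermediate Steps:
b(B) = 3*B
b(1)*(-20) = (3*1)*(-20) = 3*(-20) = -60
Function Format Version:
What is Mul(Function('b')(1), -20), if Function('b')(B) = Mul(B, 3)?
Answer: -60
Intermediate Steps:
Function('b')(B) = Mul(3, B)
Mul(Function('b')(1), -20) = Mul(Mul(3, 1), -20) = Mul(3, -20) = -60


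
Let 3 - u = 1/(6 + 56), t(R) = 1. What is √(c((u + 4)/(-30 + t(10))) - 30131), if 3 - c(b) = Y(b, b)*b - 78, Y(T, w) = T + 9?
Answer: I*√97138940883/1798 ≈ 173.34*I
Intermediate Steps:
u = 185/62 (u = 3 - 1/(6 + 56) = 3 - 1/62 = 185/62 ≈ 2.9839)
Y(T, w) = 9 + T
c(b) = 81 - b*(9 + b) (c(b) = 3 - ((9 + b)*b - 78) = 3 - (b*(9 + b) - 78) = 3 - (-78 + b*(9 + b)) = 3 + (78 - b*(9 + b)) = 81 - b*(9 + b))
√(c((u + 4)/(-30 + t(10))) - 30131) = √((81 - (185/62 + 4)/(-30 + 1)*(9 + (185/62 + 4)/(-30 + 1))) - 30131) = √((81 - (433/62)/(-29)*(9 + (433/62)/(-29))) - 30131) = √((81 - (433/62)*(-1/29)*(9 + (433/62)*(-1/29))) - 30131) = √((81 - 1*(-433/1798)*(9 - 433/1798)) - 30131) = √((81 - 1*(-433/1798)*15749/1798) - 30131) = √((81 + 6819317/3232804) - 30131) = √(268676441/3232804 - 30131) = √(-97138940883/3232804) = I*√97138940883/1798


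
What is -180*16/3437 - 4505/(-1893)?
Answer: 10031845/6506241 ≈ 1.5419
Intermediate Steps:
-180*16/3437 - 4505/(-1893) = -2880*1/3437 - 4505*(-1/1893) = -2880/3437 + 4505/1893 = 10031845/6506241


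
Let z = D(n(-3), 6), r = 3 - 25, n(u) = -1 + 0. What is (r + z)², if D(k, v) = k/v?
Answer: 17689/36 ≈ 491.36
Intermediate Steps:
n(u) = -1
r = -22
z = -⅙ (z = -1/6 = -1*⅙ = -⅙ ≈ -0.16667)
(r + z)² = (-22 - ⅙)² = (-133/6)² = 17689/36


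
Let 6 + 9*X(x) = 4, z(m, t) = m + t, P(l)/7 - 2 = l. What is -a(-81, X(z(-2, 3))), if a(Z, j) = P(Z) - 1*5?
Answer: 558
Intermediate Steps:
P(l) = 14 + 7*l
X(x) = -2/9 (X(x) = -⅔ + (⅑)*4 = -⅔ + 4/9 = -2/9)
a(Z, j) = 9 + 7*Z (a(Z, j) = (14 + 7*Z) - 1*5 = (14 + 7*Z) - 5 = 9 + 7*Z)
-a(-81, X(z(-2, 3))) = -(9 + 7*(-81)) = -(9 - 567) = -1*(-558) = 558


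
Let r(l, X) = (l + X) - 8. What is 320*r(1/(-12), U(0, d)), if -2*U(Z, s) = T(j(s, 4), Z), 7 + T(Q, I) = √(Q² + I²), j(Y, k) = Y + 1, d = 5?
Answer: -7280/3 ≈ -2426.7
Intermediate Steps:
j(Y, k) = 1 + Y
T(Q, I) = -7 + √(I² + Q²) (T(Q, I) = -7 + √(Q² + I²) = -7 + √(I² + Q²))
U(Z, s) = 7/2 - √(Z² + (1 + s)²)/2 (U(Z, s) = -(-7 + √(Z² + (1 + s)²))/2 = 7/2 - √(Z² + (1 + s)²)/2)
r(l, X) = -8 + X + l (r(l, X) = (X + l) - 8 = -8 + X + l)
320*r(1/(-12), U(0, d)) = 320*(-8 + (7/2 - √(0² + (1 + 5)²)/2) + 1/(-12)) = 320*(-8 + (7/2 - √(0 + 6²)/2) - 1/12) = 320*(-8 + (7/2 - √(0 + 36)/2) - 1/12) = 320*(-8 + (7/2 - √36/2) - 1/12) = 320*(-8 + (7/2 - ½*6) - 1/12) = 320*(-8 + (7/2 - 3) - 1/12) = 320*(-8 + ½ - 1/12) = 320*(-91/12) = -7280/3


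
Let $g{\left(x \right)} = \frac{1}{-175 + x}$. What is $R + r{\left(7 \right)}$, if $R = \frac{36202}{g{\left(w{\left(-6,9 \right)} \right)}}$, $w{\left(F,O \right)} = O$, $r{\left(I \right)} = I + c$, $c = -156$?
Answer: $-6009681$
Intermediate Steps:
$r{\left(I \right)} = -156 + I$ ($r{\left(I \right)} = I - 156 = -156 + I$)
$R = -6009532$ ($R = \frac{36202}{\frac{1}{-175 + 9}} = \frac{36202}{\frac{1}{-166}} = \frac{36202}{- \frac{1}{166}} = 36202 \left(-166\right) = -6009532$)
$R + r{\left(7 \right)} = -6009532 + \left(-156 + 7\right) = -6009532 - 149 = -6009681$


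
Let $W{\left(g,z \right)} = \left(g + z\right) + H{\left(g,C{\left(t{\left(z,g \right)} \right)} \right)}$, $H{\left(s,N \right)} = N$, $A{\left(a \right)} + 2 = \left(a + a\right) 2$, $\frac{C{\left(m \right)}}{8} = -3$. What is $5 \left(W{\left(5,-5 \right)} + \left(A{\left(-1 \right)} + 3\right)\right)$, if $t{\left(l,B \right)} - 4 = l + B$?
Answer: $-135$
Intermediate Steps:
$t{\left(l,B \right)} = 4 + B + l$ ($t{\left(l,B \right)} = 4 + \left(l + B\right) = 4 + \left(B + l\right) = 4 + B + l$)
$C{\left(m \right)} = -24$ ($C{\left(m \right)} = 8 \left(-3\right) = -24$)
$A{\left(a \right)} = -2 + 4 a$ ($A{\left(a \right)} = -2 + \left(a + a\right) 2 = -2 + 2 a 2 = -2 + 4 a$)
$W{\left(g,z \right)} = -24 + g + z$ ($W{\left(g,z \right)} = \left(g + z\right) - 24 = -24 + g + z$)
$5 \left(W{\left(5,-5 \right)} + \left(A{\left(-1 \right)} + 3\right)\right) = 5 \left(\left(-24 + 5 - 5\right) + \left(\left(-2 + 4 \left(-1\right)\right) + 3\right)\right) = 5 \left(-24 + \left(\left(-2 - 4\right) + 3\right)\right) = 5 \left(-24 + \left(-6 + 3\right)\right) = 5 \left(-24 - 3\right) = 5 \left(-27\right) = -135$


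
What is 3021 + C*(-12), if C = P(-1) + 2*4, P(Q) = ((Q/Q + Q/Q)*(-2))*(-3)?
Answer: 2781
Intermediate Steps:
P(Q) = 12 (P(Q) = ((1 + 1)*(-2))*(-3) = (2*(-2))*(-3) = -4*(-3) = 12)
C = 20 (C = 12 + 2*4 = 12 + 8 = 20)
3021 + C*(-12) = 3021 + 20*(-12) = 3021 - 240 = 2781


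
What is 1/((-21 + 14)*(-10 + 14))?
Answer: -1/28 ≈ -0.035714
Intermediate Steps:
1/((-21 + 14)*(-10 + 14)) = 1/(-7*4) = 1/(-28) = -1/28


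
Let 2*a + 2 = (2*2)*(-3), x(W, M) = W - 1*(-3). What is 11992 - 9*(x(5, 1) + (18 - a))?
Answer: 11695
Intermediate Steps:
x(W, M) = 3 + W (x(W, M) = W + 3 = 3 + W)
a = -7 (a = -1 + ((2*2)*(-3))/2 = -1 + (4*(-3))/2 = -1 + (1/2)*(-12) = -1 - 6 = -7)
11992 - 9*(x(5, 1) + (18 - a)) = 11992 - 9*((3 + 5) + (18 - 1*(-7))) = 11992 - 9*(8 + (18 + 7)) = 11992 - 9*(8 + 25) = 11992 - 9*33 = 11992 - 297 = 11695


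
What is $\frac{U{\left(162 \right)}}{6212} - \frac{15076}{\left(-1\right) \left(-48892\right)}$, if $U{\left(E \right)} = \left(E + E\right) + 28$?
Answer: $- \frac{4777633}{18982319} \approx -0.25169$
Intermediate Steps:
$U{\left(E \right)} = 28 + 2 E$ ($U{\left(E \right)} = 2 E + 28 = 28 + 2 E$)
$\frac{U{\left(162 \right)}}{6212} - \frac{15076}{\left(-1\right) \left(-48892\right)} = \frac{28 + 2 \cdot 162}{6212} - \frac{15076}{\left(-1\right) \left(-48892\right)} = \left(28 + 324\right) \frac{1}{6212} - \frac{15076}{48892} = 352 \cdot \frac{1}{6212} - \frac{3769}{12223} = \frac{88}{1553} - \frac{3769}{12223} = - \frac{4777633}{18982319}$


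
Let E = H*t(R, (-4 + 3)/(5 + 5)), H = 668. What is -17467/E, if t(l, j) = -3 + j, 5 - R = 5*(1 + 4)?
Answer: 87335/10354 ≈ 8.4349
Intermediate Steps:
R = -20 (R = 5 - 5*(1 + 4) = 5 - 5*5 = 5 - 1*25 = 5 - 25 = -20)
E = -10354/5 (E = 668*(-3 + (-4 + 3)/(5 + 5)) = 668*(-3 - 1/10) = 668*(-3 - 1*⅒) = 668*(-3 - ⅒) = 668*(-31/10) = -10354/5 ≈ -2070.8)
-17467/E = -17467/(-10354/5) = -17467*(-5/10354) = 87335/10354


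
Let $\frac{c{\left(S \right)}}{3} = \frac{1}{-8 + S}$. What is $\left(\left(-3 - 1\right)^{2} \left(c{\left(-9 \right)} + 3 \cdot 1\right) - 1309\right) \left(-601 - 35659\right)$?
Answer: $\frac{779046100}{17} \approx 4.5826 \cdot 10^{7}$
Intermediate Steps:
$c{\left(S \right)} = \frac{3}{-8 + S}$
$\left(\left(-3 - 1\right)^{2} \left(c{\left(-9 \right)} + 3 \cdot 1\right) - 1309\right) \left(-601 - 35659\right) = \left(\left(-3 - 1\right)^{2} \left(\frac{3}{-8 - 9} + 3 \cdot 1\right) - 1309\right) \left(-601 - 35659\right) = \left(\left(-4\right)^{2} \left(\frac{3}{-17} + 3\right) - 1309\right) \left(-36260\right) = \left(16 \left(3 \left(- \frac{1}{17}\right) + 3\right) - 1309\right) \left(-36260\right) = \left(16 \left(- \frac{3}{17} + 3\right) - 1309\right) \left(-36260\right) = \left(16 \cdot \frac{48}{17} - 1309\right) \left(-36260\right) = \left(\frac{768}{17} - 1309\right) \left(-36260\right) = \left(- \frac{21485}{17}\right) \left(-36260\right) = \frac{779046100}{17}$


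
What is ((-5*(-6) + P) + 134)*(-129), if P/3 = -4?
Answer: -19608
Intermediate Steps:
P = -12 (P = 3*(-4) = -12)
((-5*(-6) + P) + 134)*(-129) = ((-5*(-6) - 12) + 134)*(-129) = ((30 - 12) + 134)*(-129) = (18 + 134)*(-129) = 152*(-129) = -19608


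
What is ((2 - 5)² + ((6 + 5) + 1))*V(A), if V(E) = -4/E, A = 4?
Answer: -21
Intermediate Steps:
((2 - 5)² + ((6 + 5) + 1))*V(A) = ((2 - 5)² + ((6 + 5) + 1))*(-4/4) = ((-3)² + (11 + 1))*(-4*¼) = (9 + 12)*(-1) = 21*(-1) = -21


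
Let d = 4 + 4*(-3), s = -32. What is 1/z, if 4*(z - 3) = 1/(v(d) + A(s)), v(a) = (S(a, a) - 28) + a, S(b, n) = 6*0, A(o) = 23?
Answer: 52/155 ≈ 0.33548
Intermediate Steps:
d = -8 (d = 4 - 12 = -8)
S(b, n) = 0
v(a) = -28 + a (v(a) = (0 - 28) + a = -28 + a)
z = 155/52 (z = 3 + 1/(4*((-28 - 8) + 23)) = 3 + 1/(4*(-36 + 23)) = 3 + (¼)/(-13) = 3 + (¼)*(-1/13) = 3 - 1/52 = 155/52 ≈ 2.9808)
1/z = 1/(155/52) = 52/155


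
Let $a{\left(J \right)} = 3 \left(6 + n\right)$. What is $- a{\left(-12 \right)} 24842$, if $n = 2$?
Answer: $-596208$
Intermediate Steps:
$a{\left(J \right)} = 24$ ($a{\left(J \right)} = 3 \left(6 + 2\right) = 3 \cdot 8 = 24$)
$- a{\left(-12 \right)} 24842 = \left(-1\right) 24 \cdot 24842 = \left(-24\right) 24842 = -596208$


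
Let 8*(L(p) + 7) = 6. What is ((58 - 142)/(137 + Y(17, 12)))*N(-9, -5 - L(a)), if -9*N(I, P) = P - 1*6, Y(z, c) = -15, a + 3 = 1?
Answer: -133/366 ≈ -0.36339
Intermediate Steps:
a = -2 (a = -3 + 1 = -2)
L(p) = -25/4 (L(p) = -7 + (⅛)*6 = -7 + ¾ = -25/4)
N(I, P) = ⅔ - P/9 (N(I, P) = -(P - 1*6)/9 = -(P - 6)/9 = -(-6 + P)/9 = ⅔ - P/9)
((58 - 142)/(137 + Y(17, 12)))*N(-9, -5 - L(a)) = ((58 - 142)/(137 - 15))*(⅔ - (-5 - 1*(-25/4))/9) = (-84/122)*(⅔ - (-5 + 25/4)/9) = (-84*1/122)*(⅔ - ⅑*5/4) = -42*(⅔ - 5/36)/61 = -42/61*19/36 = -133/366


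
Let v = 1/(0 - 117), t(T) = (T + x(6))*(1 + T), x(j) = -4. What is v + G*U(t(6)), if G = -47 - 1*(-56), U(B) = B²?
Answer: 206387/117 ≈ 1764.0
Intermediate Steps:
t(T) = (1 + T)*(-4 + T) (t(T) = (T - 4)*(1 + T) = (-4 + T)*(1 + T) = (1 + T)*(-4 + T))
v = -1/117 (v = 1/(-117) = -1/117 ≈ -0.0085470)
G = 9 (G = -47 + 56 = 9)
v + G*U(t(6)) = -1/117 + 9*(-4 + 6² - 3*6)² = -1/117 + 9*(-4 + 36 - 18)² = -1/117 + 9*14² = -1/117 + 9*196 = -1/117 + 1764 = 206387/117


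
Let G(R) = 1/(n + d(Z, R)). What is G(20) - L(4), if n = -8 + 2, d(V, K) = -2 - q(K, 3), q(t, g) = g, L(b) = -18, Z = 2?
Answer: 197/11 ≈ 17.909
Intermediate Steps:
d(V, K) = -5 (d(V, K) = -2 - 1*3 = -2 - 3 = -5)
n = -6
G(R) = -1/11 (G(R) = 1/(-6 - 5) = 1/(-11) = -1/11)
G(20) - L(4) = -1/11 - 1*(-18) = -1/11 + 18 = 197/11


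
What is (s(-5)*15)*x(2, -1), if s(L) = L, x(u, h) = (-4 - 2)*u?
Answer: 900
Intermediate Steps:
x(u, h) = -6*u
(s(-5)*15)*x(2, -1) = (-5*15)*(-6*2) = -75*(-12) = 900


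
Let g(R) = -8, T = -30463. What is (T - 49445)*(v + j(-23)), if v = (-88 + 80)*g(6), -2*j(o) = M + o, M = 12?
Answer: -5553606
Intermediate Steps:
j(o) = -6 - o/2 (j(o) = -(12 + o)/2 = -6 - o/2)
v = 64 (v = (-88 + 80)*(-8) = -8*(-8) = 64)
(T - 49445)*(v + j(-23)) = (-30463 - 49445)*(64 + (-6 - 1/2*(-23))) = -79908*(64 + (-6 + 23/2)) = -79908*(64 + 11/2) = -79908*139/2 = -5553606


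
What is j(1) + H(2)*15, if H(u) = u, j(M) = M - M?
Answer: 30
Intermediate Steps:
j(M) = 0
j(1) + H(2)*15 = 0 + 2*15 = 0 + 30 = 30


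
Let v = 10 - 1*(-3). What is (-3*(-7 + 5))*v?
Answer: 78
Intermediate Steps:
v = 13 (v = 10 + 3 = 13)
(-3*(-7 + 5))*v = -3*(-7 + 5)*13 = -3*(-2)*13 = 6*13 = 78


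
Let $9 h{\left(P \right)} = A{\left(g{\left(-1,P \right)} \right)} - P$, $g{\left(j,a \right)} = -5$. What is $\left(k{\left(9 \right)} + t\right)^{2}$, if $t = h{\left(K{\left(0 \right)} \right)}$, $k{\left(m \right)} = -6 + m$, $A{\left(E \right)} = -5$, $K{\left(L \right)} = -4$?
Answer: $\frac{676}{81} \approx 8.3457$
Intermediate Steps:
$h{\left(P \right)} = - \frac{5}{9} - \frac{P}{9}$ ($h{\left(P \right)} = \frac{-5 - P}{9} = - \frac{5}{9} - \frac{P}{9}$)
$t = - \frac{1}{9}$ ($t = - \frac{5}{9} - - \frac{4}{9} = - \frac{5}{9} + \frac{4}{9} = - \frac{1}{9} \approx -0.11111$)
$\left(k{\left(9 \right)} + t\right)^{2} = \left(\left(-6 + 9\right) - \frac{1}{9}\right)^{2} = \left(3 - \frac{1}{9}\right)^{2} = \left(\frac{26}{9}\right)^{2} = \frac{676}{81}$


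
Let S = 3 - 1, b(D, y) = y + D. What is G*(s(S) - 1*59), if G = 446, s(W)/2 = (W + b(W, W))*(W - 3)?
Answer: -31666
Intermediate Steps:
b(D, y) = D + y
S = 2
s(W) = 6*W*(-3 + W) (s(W) = 2*((W + (W + W))*(W - 3)) = 2*((W + 2*W)*(-3 + W)) = 2*((3*W)*(-3 + W)) = 2*(3*W*(-3 + W)) = 6*W*(-3 + W))
G*(s(S) - 1*59) = 446*(6*2*(-3 + 2) - 1*59) = 446*(6*2*(-1) - 59) = 446*(-12 - 59) = 446*(-71) = -31666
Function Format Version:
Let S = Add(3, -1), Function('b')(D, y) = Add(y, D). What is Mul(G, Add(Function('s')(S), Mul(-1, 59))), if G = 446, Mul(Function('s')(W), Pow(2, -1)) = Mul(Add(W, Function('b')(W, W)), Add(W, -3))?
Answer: -31666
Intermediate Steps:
Function('b')(D, y) = Add(D, y)
S = 2
Function('s')(W) = Mul(6, W, Add(-3, W)) (Function('s')(W) = Mul(2, Mul(Add(W, Add(W, W)), Add(W, -3))) = Mul(2, Mul(Add(W, Mul(2, W)), Add(-3, W))) = Mul(2, Mul(Mul(3, W), Add(-3, W))) = Mul(2, Mul(3, W, Add(-3, W))) = Mul(6, W, Add(-3, W)))
Mul(G, Add(Function('s')(S), Mul(-1, 59))) = Mul(446, Add(Mul(6, 2, Add(-3, 2)), Mul(-1, 59))) = Mul(446, Add(Mul(6, 2, -1), -59)) = Mul(446, Add(-12, -59)) = Mul(446, -71) = -31666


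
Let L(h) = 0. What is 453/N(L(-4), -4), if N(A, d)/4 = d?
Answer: -453/16 ≈ -28.313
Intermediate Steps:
N(A, d) = 4*d
453/N(L(-4), -4) = 453/((4*(-4))) = 453/(-16) = 453*(-1/16) = -453/16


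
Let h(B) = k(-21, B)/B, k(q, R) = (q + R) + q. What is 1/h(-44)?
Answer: 22/43 ≈ 0.51163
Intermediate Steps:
k(q, R) = R + 2*q (k(q, R) = (R + q) + q = R + 2*q)
h(B) = (-42 + B)/B (h(B) = (B + 2*(-21))/B = (B - 42)/B = (-42 + B)/B)
1/h(-44) = 1/((-42 - 44)/(-44)) = 1/(-1/44*(-86)) = 1/(43/22) = 22/43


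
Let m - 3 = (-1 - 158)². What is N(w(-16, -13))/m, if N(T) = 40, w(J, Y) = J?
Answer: 10/6321 ≈ 0.0015820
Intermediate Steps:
m = 25284 (m = 3 + (-1 - 158)² = 3 + (-159)² = 3 + 25281 = 25284)
N(w(-16, -13))/m = 40/25284 = 40*(1/25284) = 10/6321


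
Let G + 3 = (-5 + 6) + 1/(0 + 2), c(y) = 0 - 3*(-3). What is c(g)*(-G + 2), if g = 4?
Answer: 63/2 ≈ 31.500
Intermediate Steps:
c(y) = 9 (c(y) = 0 + 9 = 9)
G = -3/2 (G = -3 + ((-5 + 6) + 1/(0 + 2)) = -3 + (1 + 1/2) = -3 + 3/2 = -3/2 ≈ -1.5000)
c(g)*(-G + 2) = 9*(-1*(-3/2) + 2) = 9*(3/2 + 2) = 9*(7/2) = 63/2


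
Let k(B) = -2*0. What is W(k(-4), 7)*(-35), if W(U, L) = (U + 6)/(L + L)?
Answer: -15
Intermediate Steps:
k(B) = 0
W(U, L) = (6 + U)/(2*L) (W(U, L) = (6 + U)/((2*L)) = (6 + U)*(1/(2*L)) = (6 + U)/(2*L))
W(k(-4), 7)*(-35) = ((1/2)*(6 + 0)/7)*(-35) = ((1/2)*(1/7)*6)*(-35) = (3/7)*(-35) = -15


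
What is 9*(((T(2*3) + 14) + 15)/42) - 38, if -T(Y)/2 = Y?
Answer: -481/14 ≈ -34.357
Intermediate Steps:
T(Y) = -2*Y
9*(((T(2*3) + 14) + 15)/42) - 38 = 9*(((-4*3 + 14) + 15)/42) - 38 = 9*(((-2*6 + 14) + 15)*(1/42)) - 38 = 9*(((-12 + 14) + 15)*(1/42)) - 38 = 9*((2 + 15)*(1/42)) - 38 = 9*(17*(1/42)) - 38 = 9*(17/42) - 38 = 51/14 - 38 = -481/14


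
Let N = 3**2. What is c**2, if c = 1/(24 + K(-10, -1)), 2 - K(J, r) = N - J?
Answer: 1/49 ≈ 0.020408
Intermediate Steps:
N = 9
K(J, r) = -7 + J (K(J, r) = 2 - (9 - J) = 2 + (-9 + J) = -7 + J)
c = 1/7 (c = 1/(24 + (-7 - 10)) = 1/(24 - 17) = 1/7 ≈ 0.14286)
c**2 = (1/7)**2 = 1/49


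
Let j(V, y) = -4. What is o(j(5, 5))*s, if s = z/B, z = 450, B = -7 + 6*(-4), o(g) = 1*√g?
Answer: -900*I/31 ≈ -29.032*I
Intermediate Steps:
o(g) = √g
B = -31 (B = -7 - 24 = -31)
s = -450/31 (s = 450/(-31) = 450*(-1/31) = -450/31 ≈ -14.516)
o(j(5, 5))*s = √(-4)*(-450/31) = (2*I)*(-450/31) = -900*I/31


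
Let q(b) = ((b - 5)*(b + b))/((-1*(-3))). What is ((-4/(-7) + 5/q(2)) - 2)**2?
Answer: 5625/784 ≈ 7.1747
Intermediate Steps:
q(b) = 2*b*(-5 + b)/3 (q(b) = ((-5 + b)*(2*b))/3 = (2*b*(-5 + b))*(1/3) = 2*b*(-5 + b)/3)
((-4/(-7) + 5/q(2)) - 2)**2 = ((-4/(-7) + 5/(((2/3)*2*(-5 + 2)))) - 2)**2 = ((-4*(-1/7) + 5/(((2/3)*2*(-3)))) - 2)**2 = ((4/7 + 5/(-4)) - 2)**2 = ((4/7 + 5*(-1/4)) - 2)**2 = ((4/7 - 5/4) - 2)**2 = (-19/28 - 2)**2 = (-75/28)**2 = 5625/784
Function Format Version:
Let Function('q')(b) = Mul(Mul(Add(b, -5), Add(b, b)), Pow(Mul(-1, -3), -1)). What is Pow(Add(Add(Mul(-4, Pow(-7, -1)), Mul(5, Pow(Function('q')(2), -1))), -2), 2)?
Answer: Rational(5625, 784) ≈ 7.1747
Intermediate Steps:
Function('q')(b) = Mul(Rational(2, 3), b, Add(-5, b)) (Function('q')(b) = Mul(Mul(Add(-5, b), Mul(2, b)), Pow(3, -1)) = Mul(Mul(2, b, Add(-5, b)), Rational(1, 3)) = Mul(Rational(2, 3), b, Add(-5, b)))
Pow(Add(Add(Mul(-4, Pow(-7, -1)), Mul(5, Pow(Function('q')(2), -1))), -2), 2) = Pow(Add(Add(Mul(-4, Pow(-7, -1)), Mul(5, Pow(Mul(Rational(2, 3), 2, Add(-5, 2)), -1))), -2), 2) = Pow(Add(Add(Mul(-4, Rational(-1, 7)), Mul(5, Pow(Mul(Rational(2, 3), 2, -3), -1))), -2), 2) = Pow(Add(Add(Rational(4, 7), Mul(5, Pow(-4, -1))), -2), 2) = Pow(Add(Add(Rational(4, 7), Mul(5, Rational(-1, 4))), -2), 2) = Pow(Add(Add(Rational(4, 7), Rational(-5, 4)), -2), 2) = Pow(Add(Rational(-19, 28), -2), 2) = Pow(Rational(-75, 28), 2) = Rational(5625, 784)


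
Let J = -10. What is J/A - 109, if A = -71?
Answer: -7729/71 ≈ -108.86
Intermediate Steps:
J/A - 109 = -10/(-71) - 109 = -10*(-1/71) - 109 = 10/71 - 109 = -7729/71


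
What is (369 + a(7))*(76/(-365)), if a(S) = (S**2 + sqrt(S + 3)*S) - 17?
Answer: -30476/365 - 532*sqrt(10)/365 ≈ -88.105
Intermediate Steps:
a(S) = -17 + S**2 + S*sqrt(3 + S) (a(S) = (S**2 + sqrt(3 + S)*S) - 17 = (S**2 + S*sqrt(3 + S)) - 17 = -17 + S**2 + S*sqrt(3 + S))
(369 + a(7))*(76/(-365)) = (369 + (-17 + 7**2 + 7*sqrt(3 + 7)))*(76/(-365)) = (369 + (-17 + 49 + 7*sqrt(10)))*(76*(-1/365)) = (369 + (32 + 7*sqrt(10)))*(-76/365) = (401 + 7*sqrt(10))*(-76/365) = -30476/365 - 532*sqrt(10)/365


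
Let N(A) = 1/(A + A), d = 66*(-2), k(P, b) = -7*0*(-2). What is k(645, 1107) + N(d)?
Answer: -1/264 ≈ -0.0037879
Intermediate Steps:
k(P, b) = 0 (k(P, b) = 0*(-2) = 0)
d = -132
N(A) = 1/(2*A)
k(645, 1107) + N(d) = 0 + (½)/(-132) = 0 + (½)*(-1/132) = 0 - 1/264 = -1/264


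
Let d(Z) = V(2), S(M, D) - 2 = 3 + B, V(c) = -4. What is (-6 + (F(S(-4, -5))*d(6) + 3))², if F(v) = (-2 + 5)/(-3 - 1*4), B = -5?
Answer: 81/49 ≈ 1.6531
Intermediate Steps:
S(M, D) = 0 (S(M, D) = 2 + (3 - 5) = 2 - 2 = 0)
d(Z) = -4
F(v) = -3/7 (F(v) = 3/(-3 - 4) = 3/(-7) = 3*(-⅐) = -3/7)
(-6 + (F(S(-4, -5))*d(6) + 3))² = (-6 + (-3/7*(-4) + 3))² = (-6 + (12/7 + 3))² = (-6 + 33/7)² = (-9/7)² = 81/49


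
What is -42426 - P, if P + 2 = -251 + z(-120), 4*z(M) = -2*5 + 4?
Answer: -84343/2 ≈ -42172.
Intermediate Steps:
z(M) = -3/2 (z(M) = (-2*5 + 4)/4 = (-10 + 4)/4 = (¼)*(-6) = -3/2)
P = -509/2 (P = -2 + (-251 - 3/2) = -2 - 505/2 = -509/2 ≈ -254.50)
-42426 - P = -42426 - 1*(-509/2) = -42426 + 509/2 = -84343/2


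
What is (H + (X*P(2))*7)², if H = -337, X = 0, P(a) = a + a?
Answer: 113569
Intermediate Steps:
P(a) = 2*a
(H + (X*P(2))*7)² = (-337 + (0*(2*2))*7)² = (-337 + (0*4)*7)² = (-337 + 0*7)² = (-337 + 0)² = (-337)² = 113569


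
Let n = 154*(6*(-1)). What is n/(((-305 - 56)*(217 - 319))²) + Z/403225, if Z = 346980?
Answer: 7840930342907/9111942018015 ≈ 0.86051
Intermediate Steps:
n = -924 (n = 154*(-6) = -924)
n/(((-305 - 56)*(217 - 319))²) + Z/403225 = -924*1/((-305 - 56)²*(217 - 319)²) + 346980/403225 = -924/((-361*(-102))²) + 346980*(1/403225) = -924/(36822²) + 69396/80645 = -924/1355859684 + 69396/80645 = -924*1/1355859684 + 69396/80645 = -77/112988307 + 69396/80645 = 7840930342907/9111942018015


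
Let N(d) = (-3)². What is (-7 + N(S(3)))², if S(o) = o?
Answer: 4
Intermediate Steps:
N(d) = 9
(-7 + N(S(3)))² = (-7 + 9)² = 2² = 4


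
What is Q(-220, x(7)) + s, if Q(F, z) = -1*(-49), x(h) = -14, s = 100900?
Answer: 100949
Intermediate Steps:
Q(F, z) = 49
Q(-220, x(7)) + s = 49 + 100900 = 100949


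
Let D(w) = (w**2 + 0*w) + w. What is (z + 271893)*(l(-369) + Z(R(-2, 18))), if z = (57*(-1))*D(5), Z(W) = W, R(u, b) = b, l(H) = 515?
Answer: 144007539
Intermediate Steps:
D(w) = w + w**2 (D(w) = (w**2 + 0) + w = w**2 + w = w + w**2)
z = -1710 (z = (57*(-1))*(5*(1 + 5)) = -285*6 = -57*30 = -1710)
(z + 271893)*(l(-369) + Z(R(-2, 18))) = (-1710 + 271893)*(515 + 18) = 270183*533 = 144007539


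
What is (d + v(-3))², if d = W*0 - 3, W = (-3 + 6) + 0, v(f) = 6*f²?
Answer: 2601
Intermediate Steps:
W = 3 (W = 3 + 0 = 3)
d = -3 (d = 3*0 - 3 = 0 - 3 = -3)
(d + v(-3))² = (-3 + 6*(-3)²)² = (-3 + 6*9)² = (-3 + 54)² = 51² = 2601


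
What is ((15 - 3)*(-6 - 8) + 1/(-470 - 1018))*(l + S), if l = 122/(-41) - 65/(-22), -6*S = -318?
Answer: -3982011065/447392 ≈ -8900.5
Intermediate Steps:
S = 53 (S = -1/6*(-318) = 53)
l = -19/902 (l = 122*(-1/41) - 65*(-1/22) = -122/41 + 65/22 = -19/902 ≈ -0.021064)
((15 - 3)*(-6 - 8) + 1/(-470 - 1018))*(l + S) = ((15 - 3)*(-6 - 8) + 1/(-470 - 1018))*(-19/902 + 53) = (12*(-14) + 1/(-1488))*(47787/902) = (-168 - 1/1488)*(47787/902) = -249985/1488*47787/902 = -3982011065/447392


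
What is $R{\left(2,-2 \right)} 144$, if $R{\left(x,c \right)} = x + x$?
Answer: $576$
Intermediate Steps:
$R{\left(x,c \right)} = 2 x$
$R{\left(2,-2 \right)} 144 = 2 \cdot 2 \cdot 144 = 4 \cdot 144 = 576$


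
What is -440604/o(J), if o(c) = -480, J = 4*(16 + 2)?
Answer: 36717/40 ≈ 917.92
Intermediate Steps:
J = 72 (J = 4*18 = 72)
-440604/o(J) = -440604/(-480) = -440604*(-1/480) = 36717/40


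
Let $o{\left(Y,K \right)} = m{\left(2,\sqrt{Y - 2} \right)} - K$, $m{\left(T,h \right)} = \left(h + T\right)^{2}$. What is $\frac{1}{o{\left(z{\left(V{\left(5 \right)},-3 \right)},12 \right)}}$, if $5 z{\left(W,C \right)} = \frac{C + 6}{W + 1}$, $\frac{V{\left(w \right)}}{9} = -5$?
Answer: $- \frac{484660}{6412569} - \frac{1760 i \sqrt{24365}}{6412569} \approx -0.07558 - 0.042841 i$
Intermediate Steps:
$V{\left(w \right)} = -45$ ($V{\left(w \right)} = 9 \left(-5\right) = -45$)
$z{\left(W,C \right)} = \frac{6 + C}{5 \left(1 + W\right)}$ ($z{\left(W,C \right)} = \frac{\left(C + 6\right) \frac{1}{W + 1}}{5} = \frac{\left(6 + C\right) \frac{1}{1 + W}}{5} = \frac{\frac{1}{1 + W} \left(6 + C\right)}{5} = \frac{6 + C}{5 \left(1 + W\right)}$)
$m{\left(T,h \right)} = \left(T + h\right)^{2}$
$o{\left(Y,K \right)} = \left(2 + \sqrt{-2 + Y}\right)^{2} - K$ ($o{\left(Y,K \right)} = \left(2 + \sqrt{Y - 2}\right)^{2} - K = \left(2 + \sqrt{-2 + Y}\right)^{2} - K$)
$\frac{1}{o{\left(z{\left(V{\left(5 \right)},-3 \right)},12 \right)}} = \frac{1}{\left(2 + \sqrt{-2 + \frac{6 - 3}{5 \left(1 - 45\right)}}\right)^{2} - 12} = \frac{1}{\left(2 + \sqrt{-2 + \frac{1}{5} \frac{1}{-44} \cdot 3}\right)^{2} - 12} = \frac{1}{\left(2 + \sqrt{-2 + \frac{1}{5} \left(- \frac{1}{44}\right) 3}\right)^{2} - 12} = \frac{1}{\left(2 + \sqrt{-2 - \frac{3}{220}}\right)^{2} - 12} = \frac{1}{\left(2 + \sqrt{- \frac{443}{220}}\right)^{2} - 12} = \frac{1}{\left(2 + \frac{i \sqrt{24365}}{110}\right)^{2} - 12} = \frac{1}{-12 + \left(2 + \frac{i \sqrt{24365}}{110}\right)^{2}}$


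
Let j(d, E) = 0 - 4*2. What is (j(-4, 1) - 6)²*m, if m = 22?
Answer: 4312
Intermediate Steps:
j(d, E) = -8 (j(d, E) = 0 - 8 = -8)
(j(-4, 1) - 6)²*m = (-8 - 6)²*22 = (-14)²*22 = 196*22 = 4312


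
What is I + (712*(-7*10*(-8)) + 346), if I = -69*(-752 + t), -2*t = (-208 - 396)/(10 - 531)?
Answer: 234967872/521 ≈ 4.5099e+5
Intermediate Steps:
t = -302/521 (t = -(-208 - 396)/(2*(10 - 531)) = -(-302)/(-521) = -(-302)*(-1)/521 = -1/2*604/521 = -302/521 ≈ -0.57965)
I = 27054486/521 (I = -69*(-752 - 302/521) = -69*(-392094/521) = 27054486/521 ≈ 51928.)
I + (712*(-7*10*(-8)) + 346) = 27054486/521 + (712*(-7*10*(-8)) + 346) = 27054486/521 + (712*(-70*(-8)) + 346) = 27054486/521 + (712*560 + 346) = 27054486/521 + (398720 + 346) = 27054486/521 + 399066 = 234967872/521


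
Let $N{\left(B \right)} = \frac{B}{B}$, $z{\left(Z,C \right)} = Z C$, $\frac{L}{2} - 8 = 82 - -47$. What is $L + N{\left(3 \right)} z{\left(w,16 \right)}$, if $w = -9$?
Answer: $130$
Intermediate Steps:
$L = 274$ ($L = 16 + 2 \left(82 - -47\right) = 16 + 2 \left(82 + 47\right) = 16 + 2 \cdot 129 = 16 + 258 = 274$)
$z{\left(Z,C \right)} = C Z$
$N{\left(B \right)} = 1$
$L + N{\left(3 \right)} z{\left(w,16 \right)} = 274 + 1 \cdot 16 \left(-9\right) = 274 + 1 \left(-144\right) = 274 - 144 = 130$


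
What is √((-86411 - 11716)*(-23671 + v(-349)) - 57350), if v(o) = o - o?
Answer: √2322706867 ≈ 48195.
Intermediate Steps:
v(o) = 0
√((-86411 - 11716)*(-23671 + v(-349)) - 57350) = √((-86411 - 11716)*(-23671 + 0) - 57350) = √(-98127*(-23671) - 57350) = √(2322764217 - 57350) = √2322706867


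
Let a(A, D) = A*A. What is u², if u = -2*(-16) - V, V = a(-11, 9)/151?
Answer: 22193521/22801 ≈ 973.36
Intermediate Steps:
a(A, D) = A²
V = 121/151 (V = (-11)²/151 = 121*(1/151) = 121/151 ≈ 0.80132)
u = 4711/151 (u = -2*(-16) - 1*121/151 = 32 - 121/151 = 4711/151 ≈ 31.199)
u² = (4711/151)² = 22193521/22801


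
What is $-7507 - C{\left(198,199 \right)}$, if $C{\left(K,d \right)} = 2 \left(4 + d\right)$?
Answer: $-7913$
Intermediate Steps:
$C{\left(K,d \right)} = 8 + 2 d$
$-7507 - C{\left(198,199 \right)} = -7507 - \left(8 + 2 \cdot 199\right) = -7507 - \left(8 + 398\right) = -7507 - 406 = -7913$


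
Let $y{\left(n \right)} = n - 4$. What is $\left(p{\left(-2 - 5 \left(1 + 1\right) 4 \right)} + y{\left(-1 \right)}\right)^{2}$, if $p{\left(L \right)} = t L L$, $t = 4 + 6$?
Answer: $310993225$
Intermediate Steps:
$t = 10$
$y{\left(n \right)} = -4 + n$ ($y{\left(n \right)} = n - 4 = -4 + n$)
$p{\left(L \right)} = 10 L^{2}$ ($p{\left(L \right)} = 10 L L = 10 L^{2}$)
$\left(p{\left(-2 - 5 \left(1 + 1\right) 4 \right)} + y{\left(-1 \right)}\right)^{2} = \left(10 \left(-2 - 5 \left(1 + 1\right) 4\right)^{2} - 5\right)^{2} = \left(10 \left(-2 - 5 \cdot 2 \cdot 4\right)^{2} - 5\right)^{2} = \left(10 \left(-2 - 40\right)^{2} - 5\right)^{2} = \left(10 \left(-42\right)^{2} - 5\right)^{2} = \left(10 \cdot 1764 - 5\right)^{2} = \left(17640 - 5\right)^{2} = 17635^{2} = 310993225$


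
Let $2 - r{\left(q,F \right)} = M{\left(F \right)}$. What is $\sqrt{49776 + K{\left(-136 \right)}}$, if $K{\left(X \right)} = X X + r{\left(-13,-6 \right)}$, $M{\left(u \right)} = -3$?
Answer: $\sqrt{68277} \approx 261.3$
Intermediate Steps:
$r{\left(q,F \right)} = 5$ ($r{\left(q,F \right)} = 2 - -3 = 2 + 3 = 5$)
$K{\left(X \right)} = 5 + X^{2}$ ($K{\left(X \right)} = X X + 5 = X^{2} + 5 = 5 + X^{2}$)
$\sqrt{49776 + K{\left(-136 \right)}} = \sqrt{49776 + \left(5 + \left(-136\right)^{2}\right)} = \sqrt{49776 + \left(5 + 18496\right)} = \sqrt{49776 + 18501} = \sqrt{68277}$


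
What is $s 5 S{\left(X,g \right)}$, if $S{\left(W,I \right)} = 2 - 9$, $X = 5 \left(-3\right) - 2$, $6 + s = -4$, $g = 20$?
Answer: $350$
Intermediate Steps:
$s = -10$ ($s = -6 - 4 = -10$)
$X = -17$ ($X = -15 - 2 = -17$)
$S{\left(W,I \right)} = -7$
$s 5 S{\left(X,g \right)} = \left(-10\right) 5 \left(-7\right) = \left(-50\right) \left(-7\right) = 350$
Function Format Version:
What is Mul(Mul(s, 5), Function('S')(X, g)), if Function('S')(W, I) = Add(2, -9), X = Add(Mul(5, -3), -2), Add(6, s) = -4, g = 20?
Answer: 350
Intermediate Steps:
s = -10 (s = Add(-6, -4) = -10)
X = -17 (X = Add(-15, -2) = -17)
Function('S')(W, I) = -7
Mul(Mul(s, 5), Function('S')(X, g)) = Mul(Mul(-10, 5), -7) = Mul(-50, -7) = 350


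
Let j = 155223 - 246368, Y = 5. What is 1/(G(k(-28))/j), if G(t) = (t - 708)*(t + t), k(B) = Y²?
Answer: 18229/6830 ≈ 2.6690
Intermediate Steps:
k(B) = 25 (k(B) = 5² = 25)
G(t) = 2*t*(-708 + t) (G(t) = (-708 + t)*(2*t) = 2*t*(-708 + t))
j = -91145
1/(G(k(-28))/j) = 1/((2*25*(-708 + 25))/(-91145)) = 1/((2*25*(-683))*(-1/91145)) = 1/(-34150*(-1/91145)) = 1/(6830/18229) = 18229/6830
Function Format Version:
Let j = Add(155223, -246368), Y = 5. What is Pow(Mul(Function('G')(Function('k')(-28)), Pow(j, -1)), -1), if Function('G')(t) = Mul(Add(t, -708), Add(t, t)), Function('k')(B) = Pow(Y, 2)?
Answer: Rational(18229, 6830) ≈ 2.6690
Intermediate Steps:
Function('k')(B) = 25 (Function('k')(B) = Pow(5, 2) = 25)
Function('G')(t) = Mul(2, t, Add(-708, t)) (Function('G')(t) = Mul(Add(-708, t), Mul(2, t)) = Mul(2, t, Add(-708, t)))
j = -91145
Pow(Mul(Function('G')(Function('k')(-28)), Pow(j, -1)), -1) = Pow(Mul(Mul(2, 25, Add(-708, 25)), Pow(-91145, -1)), -1) = Pow(Mul(Mul(2, 25, -683), Rational(-1, 91145)), -1) = Pow(Mul(-34150, Rational(-1, 91145)), -1) = Pow(Rational(6830, 18229), -1) = Rational(18229, 6830)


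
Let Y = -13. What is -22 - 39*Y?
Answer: 485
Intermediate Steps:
-22 - 39*Y = -22 - 39*(-13) = -22 + 507 = 485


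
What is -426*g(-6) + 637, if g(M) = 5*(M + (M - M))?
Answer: 13417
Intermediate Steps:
g(M) = 5*M (g(M) = 5*(M + 0) = 5*M)
-426*g(-6) + 637 = -2130*(-6) + 637 = -426*(-30) + 637 = 12780 + 637 = 13417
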